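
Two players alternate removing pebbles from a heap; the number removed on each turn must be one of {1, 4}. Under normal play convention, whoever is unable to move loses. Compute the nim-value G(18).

n :  0  1  2  3  4  5  6  7  8  9 10 11 12 13 14 15 16 17 18
G :  0  1  0  1  2  0  1  0  1  2  0  1  0  1  2  0  1  0  1

1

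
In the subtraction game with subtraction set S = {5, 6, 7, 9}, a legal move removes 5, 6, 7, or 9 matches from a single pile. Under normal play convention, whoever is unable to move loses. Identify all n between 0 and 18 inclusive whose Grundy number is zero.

n :  0  1  2  3  4  5  6  7  8  9 10 11 12 13 14 15 16 17 18
G :  0  0  0  0  0  1  1  1  1  1  2  2  2  2  0  0  0  0  0
P-positions are exactly the n with G(n) = 0.

0, 1, 2, 3, 4, 14, 15, 16, 17, 18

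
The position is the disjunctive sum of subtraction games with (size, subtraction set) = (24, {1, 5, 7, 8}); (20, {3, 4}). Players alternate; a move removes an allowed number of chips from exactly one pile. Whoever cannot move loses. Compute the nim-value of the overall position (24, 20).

Pile A, S = {1, 5, 7, 8}:
G(0) = 0
G(1) = mex{0} = 1
G(2) = mex{1} = 0
G(3) = mex{0} = 1
G(4) = mex{1} = 0
G(5) = mex{0,0} = 1
G(6) = mex{1,1} = 0
G(7) = mex{0,0,0} = 1
G(8) = mex{1,1,1,0} = 2
G(9) = mex{2,0,0,1} = 3
G(10) = mex{3,1,1,0} = 2
G(11) = mex{2,0,0,1} = 3
G(12) = mex{3,1,1,0} = 2
G(13) = mex{2,2,0,1} = 3
G(14) = mex{3,3,1,0} = 2
G(15) = mex{2,2,2,1} = 0
G(16) = mex{0,3,3,2} = 1
G(17) = mex{1,2,2,3} = 0
G(18) = mex{0,3,3,2} = 1
G(19) = mex{1,2,2,3} = 0
G(20) = mex{0,0,3,2} = 1
G(21) = mex{1,1,2,3} = 0
G(22) = mex{0,0,0,2} = 1
G(23) = mex{1,1,1,0} = 2
G(24) = mex{2,0,0,1} = 3
G_A(24) = 3.
Pile B, S = {3, 4}:
G(0) = 0
G(1) = mex{} = 0
G(2) = mex{} = 0
G(3) = mex{0} = 1
G(4) = mex{0,0} = 1
G(5) = mex{0,0} = 1
G(6) = mex{1,0} = 2
G(7) = mex{1,1} = 0
G(8) = mex{1,1} = 0
G(9) = mex{2,1} = 0
G(10) = mex{0,2} = 1
G(11) = mex{0,0} = 1
G(12) = mex{0,0} = 1
G(13) = mex{1,0} = 2
G(14) = mex{1,1} = 0
G(15) = mex{1,1} = 0
G(16) = mex{2,1} = 0
G(17) = mex{0,2} = 1
G(18) = mex{0,0} = 1
G(19) = mex{0,0} = 1
G(20) = mex{1,0} = 2
G_B(20) = 2.
Combined Grundy value = 3 ⊕ 2 = 1.

1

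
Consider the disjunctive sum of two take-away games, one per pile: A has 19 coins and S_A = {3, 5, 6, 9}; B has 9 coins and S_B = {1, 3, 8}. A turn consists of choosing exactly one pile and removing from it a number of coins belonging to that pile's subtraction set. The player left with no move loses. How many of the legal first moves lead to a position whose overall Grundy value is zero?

2

Pile A, S = {3, 5, 6, 9}:
G(0) = 0
G(1) = mex{} = 0
G(2) = mex{} = 0
G(3) = mex{0} = 1
G(4) = mex{0} = 1
G(5) = mex{0,0} = 1
G(6) = mex{1,0,0} = 2
G(7) = mex{1,0,0} = 2
G(8) = mex{1,1,0} = 2
G(9) = mex{2,1,1,0} = 3
G(10) = mex{2,1,1,0} = 3
G(11) = mex{2,2,1,0} = 3
G(12) = mex{3,2,2,1} = 0
G(13) = mex{3,2,2,1} = 0
G(14) = mex{3,3,2,1} = 0
G(15) = mex{0,3,3,2} = 1
G(16) = mex{0,3,3,2} = 1
G(17) = mex{0,0,3,2} = 1
G(18) = mex{1,0,0,3} = 2
G(19) = mex{1,0,0,3} = 2
G_A(19) = 2.
Pile B, S = {1, 3, 8}:
G(0) = 0
G(1) = mex{0} = 1
G(2) = mex{1} = 0
G(3) = mex{0,0} = 1
G(4) = mex{1,1} = 0
G(5) = mex{0,0} = 1
G(6) = mex{1,1} = 0
G(7) = mex{0,0} = 1
G(8) = mex{1,1,0} = 2
G(9) = mex{2,0,1} = 3
G_B(9) = 3.
Combined Grundy value = 2 ⊕ 3 = 1.
A winning move leaves total XOR = 0, i.e. changes one component's Grundy value g to g ⊕ X where X is the current total.
Pile A: need g' = 2⊕1 = 3. Options: 19−3→G=1, 19−5→G=0, 19−6→G=0, 19−9→G=3. Hits: 1.
Pile B: need g' = 3⊕1 = 2. Options: 9−1→G=2, 9−3→G=0, 9−8→G=1. Hits: 1.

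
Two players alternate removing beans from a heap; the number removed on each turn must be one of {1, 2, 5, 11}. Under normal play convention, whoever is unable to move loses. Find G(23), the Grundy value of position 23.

n :  0  1  2  3  4  5  6  7  8  9 10 11 12 13 14 15 16 17 18 19 20 21 22 23
G :  0  1  2  0  1  2  0  1  2  0  1  2  0  1  2  0  1  2  0  1  2  0  1  2

2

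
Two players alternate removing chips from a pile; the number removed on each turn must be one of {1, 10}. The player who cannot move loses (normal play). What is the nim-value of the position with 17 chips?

0

G(0) = 0
G(1) = mex{0} = 1
G(2) = mex{1} = 0
G(3) = mex{0} = 1
G(4) = mex{1} = 0
G(5) = mex{0} = 1
G(6) = mex{1} = 0
G(7) = mex{0} = 1
G(8) = mex{1} = 0
G(9) = mex{0} = 1
G(10) = mex{1,0} = 2
G(11) = mex{2,1} = 0
G(12) = mex{0,0} = 1
G(13) = mex{1,1} = 0
G(14) = mex{0,0} = 1
G(15) = mex{1,1} = 0
G(16) = mex{0,0} = 1
G(17) = mex{1,1} = 0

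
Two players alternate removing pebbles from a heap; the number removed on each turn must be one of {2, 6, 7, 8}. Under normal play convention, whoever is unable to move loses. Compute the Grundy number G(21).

n :  0  1  2  3  4  5  6  7  8  9 10 11 12 13 14 15 16 17 18 19 20 21
G :  0  0  1  1  0  0  1  1  2  2  3  3  2  2  0  0  1  1  0  0  1  1

1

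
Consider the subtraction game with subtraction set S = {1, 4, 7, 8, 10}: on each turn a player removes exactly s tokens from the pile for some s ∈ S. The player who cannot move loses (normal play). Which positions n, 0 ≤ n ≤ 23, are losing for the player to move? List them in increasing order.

G(0) = 0
G(1) = mex{0} = 1
G(2) = mex{1} = 0
G(3) = mex{0} = 1
G(4) = mex{1,0} = 2
G(5) = mex{2,1} = 0
G(6) = mex{0,0} = 1
G(7) = mex{1,1,0} = 2
G(8) = mex{2,2,1,0} = 3
G(9) = mex{3,0,0,1} = 2
G(10) = mex{2,1,1,0,0} = 3
G(11) = mex{3,2,2,1,1} = 0
G(12) = mex{0,3,0,2,0} = 1
G(13) = mex{1,2,1,0,1} = 3
G(14) = mex{3,3,2,1,2} = 0
G(15) = mex{0,0,3,2,0} = 1
G(16) = mex{1,1,2,3,1} = 0
G(17) = mex{0,3,3,2,2} = 1
G(18) = mex{1,0,0,3,3} = 2
G(19) = mex{2,1,1,0,2} = 3
G(20) = mex{3,0,3,1,3} = 2
G(21) = mex{2,1,0,3,0} = 4
G(22) = mex{4,2,1,0,1} = 3
G(23) = mex{3,3,0,1,3} = 2
P-positions are exactly the n with G(n) = 0.

0, 2, 5, 11, 14, 16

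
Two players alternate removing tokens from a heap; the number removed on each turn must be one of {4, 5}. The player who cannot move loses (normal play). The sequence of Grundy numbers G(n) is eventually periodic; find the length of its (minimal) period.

9

G(0) = 0
G(1) = mex{} = 0
G(2) = mex{} = 0
G(3) = mex{} = 0
G(4) = mex{0} = 1
G(5) = mex{0,0} = 1
G(6) = mex{0,0} = 1
G(7) = mex{0,0} = 1
G(8) = mex{1,0} = 2
G(9) = mex{1,1} = 0
G(10) = mex{1,1} = 0
G(11) = mex{1,1} = 0
G(12) = mex{2,1} = 0
G(13) = mex{0,2} = 1
G(14) = mex{0,0} = 1
G(15) = mex{0,0} = 1
G(16) = mex{0,0} = 1
G(17) = mex{1,0} = 2
G(18) = mex{1,1} = 0
G(19) = mex{1,1} = 0
G(n+9) = G(n) holds for n = 0,…,4 (a full window of length max(S) = 5), so the sequence is purely periodic with period 9.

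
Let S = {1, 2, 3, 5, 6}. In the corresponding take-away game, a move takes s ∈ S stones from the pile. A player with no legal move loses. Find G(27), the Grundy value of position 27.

3

n :  0  1  2  3  4  5  6  7  8  9 10 11 12 13 14 15 16 17 18 19 20 21 22 23 24 25 26 27
G :  0  1  2  3  0  1  2  3  0  1  2  3  0  1  2  3  0  1  2  3  0  1  2  3  0  1  2  3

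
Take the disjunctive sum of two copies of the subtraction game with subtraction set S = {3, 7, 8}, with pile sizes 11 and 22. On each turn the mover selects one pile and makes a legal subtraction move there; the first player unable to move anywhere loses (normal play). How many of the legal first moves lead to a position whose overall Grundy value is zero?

All piles use S = {3, 7, 8}:
G(0) = 0
G(1) = mex{} = 0
G(2) = mex{} = 0
G(3) = mex{0} = 1
G(4) = mex{0} = 1
G(5) = mex{0} = 1
G(6) = mex{1} = 0
G(7) = mex{1,0} = 2
G(8) = mex{1,0,0} = 2
G(9) = mex{0,0,0} = 1
G(10) = mex{2,1,0} = 3
G(11) = mex{2,1,1} = 0
G(12) = mex{1,1,1} = 0
G(13) = mex{3,0,1} = 2
G(14) = mex{0,2,0} = 1
G(15) = mex{0,2,2} = 1
G(16) = mex{2,1,2} = 0
G(17) = mex{1,3,1} = 0
G(18) = mex{1,0,3} = 2
G(19) = mex{0,0,0} = 1
G(20) = mex{0,2,0} = 1
G(21) = mex{2,1,2} = 0
G(22) = mex{1,1,1} = 0
Pile A: G(11) = 0.
Pile B: G(22) = 0.
Combined Grundy value = 0 ⊕ 0 = 0.
A winning move leaves total XOR = 0, i.e. changes one component's Grundy value g to g ⊕ X where X is the current total.
Pile A: target g' = 0⊕0 = 0, but every legal move changes the Grundy value (mex property), so 0 moves.
Pile B: target g' = 0⊕0 = 0, but every legal move changes the Grundy value (mex property), so 0 moves.

0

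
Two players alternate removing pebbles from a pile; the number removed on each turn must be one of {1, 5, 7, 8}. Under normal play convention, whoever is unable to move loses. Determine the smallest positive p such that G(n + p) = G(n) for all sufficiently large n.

15

G(0) = 0
G(1) = mex{0} = 1
G(2) = mex{1} = 0
G(3) = mex{0} = 1
G(4) = mex{1} = 0
G(5) = mex{0,0} = 1
G(6) = mex{1,1} = 0
G(7) = mex{0,0,0} = 1
G(8) = mex{1,1,1,0} = 2
G(9) = mex{2,0,0,1} = 3
G(10) = mex{3,1,1,0} = 2
G(11) = mex{2,0,0,1} = 3
G(12) = mex{3,1,1,0} = 2
G(13) = mex{2,2,0,1} = 3
G(14) = mex{3,3,1,0} = 2
G(15) = mex{2,2,2,1} = 0
G(16) = mex{0,3,3,2} = 1
G(17) = mex{1,2,2,3} = 0
G(18) = mex{0,3,3,2} = 1
G(19) = mex{1,2,2,3} = 0
G(20) = mex{0,0,3,2} = 1
G(21) = mex{1,1,2,3} = 0
G(22) = mex{0,0,0,2} = 1
G(23) = mex{1,1,1,0} = 2
G(24) = mex{2,0,0,1} = 3
G(25) = mex{3,1,1,0} = 2
G(26) = mex{2,0,0,1} = 3
G(27) = mex{3,1,1,0} = 2
G(28) = mex{2,2,0,1} = 3
G(29) = mex{3,3,1,0} = 2
G(30) = mex{2,2,2,1} = 0
G(31) = mex{0,3,3,2} = 1
G(n+15) = G(n) holds for n = 0,…,7 (a full window of length max(S) = 8), so the sequence is purely periodic with period 15.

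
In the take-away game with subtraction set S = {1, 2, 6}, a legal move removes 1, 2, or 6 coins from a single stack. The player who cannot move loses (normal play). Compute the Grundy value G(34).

3

G(0) = 0
G(1) = mex{0} = 1
G(2) = mex{1,0} = 2
G(3) = mex{2,1} = 0
G(4) = mex{0,2} = 1
G(5) = mex{1,0} = 2
G(6) = mex{2,1,0} = 3
G(7) = mex{3,2,1} = 0
G(8) = mex{0,3,2} = 1
G(9) = mex{1,0,0} = 2
G(10) = mex{2,1,1} = 0
G(11) = mex{0,2,2} = 1
G(12) = mex{1,0,3} = 2
G(13) = mex{2,1,0} = 3
G(14) = mex{3,2,1} = 0
G(15) = mex{0,3,2} = 1
G(16) = mex{1,0,0} = 2
G(17) = mex{2,1,1} = 0
G(18) = mex{0,2,2} = 1
G(19) = mex{1,0,3} = 2
G(20) = mex{2,1,0} = 3
G(21) = mex{3,2,1} = 0
G(22) = mex{0,3,2} = 1
G(23) = mex{1,0,0} = 2
G(24) = mex{2,1,1} = 0
G(25) = mex{0,2,2} = 1
G(26) = mex{1,0,3} = 2
G(27) = mex{2,1,0} = 3
G(28) = mex{3,2,1} = 0
G(29) = mex{0,3,2} = 1
G(30) = mex{1,0,0} = 2
G(31) = mex{2,1,1} = 0
G(32) = mex{0,2,2} = 1
G(33) = mex{1,0,3} = 2
G(34) = mex{2,1,0} = 3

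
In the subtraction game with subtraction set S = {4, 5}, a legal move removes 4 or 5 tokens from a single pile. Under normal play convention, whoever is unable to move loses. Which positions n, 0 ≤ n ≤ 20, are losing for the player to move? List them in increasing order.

0, 1, 2, 3, 9, 10, 11, 12, 18, 19, 20

G(0) = 0
G(1) = mex{} = 0
G(2) = mex{} = 0
G(3) = mex{} = 0
G(4) = mex{0} = 1
G(5) = mex{0,0} = 1
G(6) = mex{0,0} = 1
G(7) = mex{0,0} = 1
G(8) = mex{1,0} = 2
G(9) = mex{1,1} = 0
G(10) = mex{1,1} = 0
G(11) = mex{1,1} = 0
G(12) = mex{2,1} = 0
G(13) = mex{0,2} = 1
G(14) = mex{0,0} = 1
G(15) = mex{0,0} = 1
G(16) = mex{0,0} = 1
G(17) = mex{1,0} = 2
G(18) = mex{1,1} = 0
G(19) = mex{1,1} = 0
G(20) = mex{1,1} = 0
P-positions are exactly the n with G(n) = 0.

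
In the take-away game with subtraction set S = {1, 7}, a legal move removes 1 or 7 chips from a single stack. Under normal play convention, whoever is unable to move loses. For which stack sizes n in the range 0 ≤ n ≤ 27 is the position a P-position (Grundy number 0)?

G(0) = 0
G(1) = mex{0} = 1
G(2) = mex{1} = 0
G(3) = mex{0} = 1
G(4) = mex{1} = 0
G(5) = mex{0} = 1
G(6) = mex{1} = 0
G(7) = mex{0,0} = 1
G(8) = mex{1,1} = 0
G(9) = mex{0,0} = 1
G(10) = mex{1,1} = 0
G(11) = mex{0,0} = 1
G(12) = mex{1,1} = 0
G(13) = mex{0,0} = 1
G(14) = mex{1,1} = 0
G(15) = mex{0,0} = 1
G(16) = mex{1,1} = 0
G(17) = mex{0,0} = 1
G(18) = mex{1,1} = 0
G(19) = mex{0,0} = 1
G(20) = mex{1,1} = 0
G(21) = mex{0,0} = 1
G(22) = mex{1,1} = 0
G(23) = mex{0,0} = 1
G(24) = mex{1,1} = 0
G(25) = mex{0,0} = 1
G(26) = mex{1,1} = 0
G(27) = mex{0,0} = 1
P-positions are exactly the n with G(n) = 0.

0, 2, 4, 6, 8, 10, 12, 14, 16, 18, 20, 22, 24, 26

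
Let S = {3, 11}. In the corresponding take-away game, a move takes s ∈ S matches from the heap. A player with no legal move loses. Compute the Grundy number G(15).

G(0) = 0
G(1) = mex{} = 0
G(2) = mex{} = 0
G(3) = mex{0} = 1
G(4) = mex{0} = 1
G(5) = mex{0} = 1
G(6) = mex{1} = 0
G(7) = mex{1} = 0
G(8) = mex{1} = 0
G(9) = mex{0} = 1
G(10) = mex{0} = 1
G(11) = mex{0,0} = 1
G(12) = mex{1,0} = 2
G(13) = mex{1,0} = 2
G(14) = mex{1,1} = 0
G(15) = mex{2,1} = 0

0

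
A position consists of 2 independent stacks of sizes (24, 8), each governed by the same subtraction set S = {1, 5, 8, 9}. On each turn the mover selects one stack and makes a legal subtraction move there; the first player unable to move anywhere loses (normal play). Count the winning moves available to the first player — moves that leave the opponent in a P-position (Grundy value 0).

0

All stacks use S = {1, 5, 8, 9}:
n :  0  1  2  3  4  5  6  7  8  9 10 11 12 13 14 15 16 17 18 19 20 21 22 23 24
G :  0  1  0  1  0  1  0  1  2  3  2  3  2  3  2  3  0  1  0  1  0  1  0  1  2
Stack A: G(24) = 2.
Stack B: G(8) = 2.
Combined Grundy value = 2 ⊕ 2 = 0.
A winning move leaves total XOR = 0, i.e. changes one component's Grundy value g to g ⊕ X where X is the current total.
Stack A: target g' = 2⊕0 = 2, but every legal move changes the Grundy value (mex property), so 0 moves.
Stack B: target g' = 2⊕0 = 2, but every legal move changes the Grundy value (mex property), so 0 moves.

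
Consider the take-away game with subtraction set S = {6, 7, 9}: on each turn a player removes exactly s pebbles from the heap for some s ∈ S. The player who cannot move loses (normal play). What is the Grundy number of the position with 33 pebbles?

0

n :  0  1  2  3  4  5  6  7  8  9 10 11 12 13 14 15 16 17 18 19 20 21 22 23 24 25 26 27 28 29 30 31 32 33
G :  0  0  0  0  0  0  1  1  1  1  1  1  2  2  2  0  0  0  0  0  0  1  1  1  1  1  1  2  2  2  0  0  0  0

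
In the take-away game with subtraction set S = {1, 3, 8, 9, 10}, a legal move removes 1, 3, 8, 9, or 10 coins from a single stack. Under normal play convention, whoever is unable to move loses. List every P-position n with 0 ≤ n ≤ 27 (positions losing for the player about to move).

n :  0  1  2  3  4  5  6  7  8  9 10 11 12 13 14 15 16 17 18 19 20 21 22 23 24 25 26 27
G :  0  1  0  1  0  1  0  1  2  3  2  3  2  3  2  3  4  0  1  0  1  0  1  0  1  2  3  2
P-positions are exactly the n with G(n) = 0.

0, 2, 4, 6, 17, 19, 21, 23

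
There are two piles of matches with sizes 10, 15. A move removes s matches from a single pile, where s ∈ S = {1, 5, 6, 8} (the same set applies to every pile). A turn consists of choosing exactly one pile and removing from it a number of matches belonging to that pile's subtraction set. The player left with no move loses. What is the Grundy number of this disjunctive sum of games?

All piles use S = {1, 5, 6, 8}:
G(0) = 0
G(1) = mex{0} = 1
G(2) = mex{1} = 0
G(3) = mex{0} = 1
G(4) = mex{1} = 0
G(5) = mex{0,0} = 1
G(6) = mex{1,1,0} = 2
G(7) = mex{2,0,1} = 3
G(8) = mex{3,1,0,0} = 2
G(9) = mex{2,0,1,1} = 3
G(10) = mex{3,1,0,0} = 2
G(11) = mex{2,2,1,1} = 0
G(12) = mex{0,3,2,0} = 1
G(13) = mex{1,2,3,1} = 0
G(14) = mex{0,3,2,2} = 1
G(15) = mex{1,2,3,3} = 0
Pile A: G(10) = 2.
Pile B: G(15) = 0.
Combined Grundy value = 2 ⊕ 0 = 2.

2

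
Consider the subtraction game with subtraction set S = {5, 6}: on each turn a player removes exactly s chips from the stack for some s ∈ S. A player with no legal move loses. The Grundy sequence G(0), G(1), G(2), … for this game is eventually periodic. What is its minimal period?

11

n :  0  1  2  3  4  5  6  7  8  9 10 11 12 13 14 15 16 17 18 19 20 21 22 23
G :  0  0  0  0  0  1  1  1  1  1  2  0  0  0  0  0  1  1  1  1  1  2  0  0
G(n+11) = G(n) holds for n = 0,…,5 (a full window of length max(S) = 6), so the sequence is purely periodic with period 11.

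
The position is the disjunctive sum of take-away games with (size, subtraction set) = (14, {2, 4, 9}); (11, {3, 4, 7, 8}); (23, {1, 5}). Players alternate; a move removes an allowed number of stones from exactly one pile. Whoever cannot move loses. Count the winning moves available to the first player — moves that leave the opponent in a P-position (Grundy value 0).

Pile A, S = {2, 4, 9}:
n :  0  1  2  3  4  5  6  7  8  9 10 11 12 13 14
G :  0  0  1  1  2  2  0  0  1  1  2  2  0  0  1
G_A(14) = 1.
Pile B, S = {3, 4, 7, 8}:
G(0) = 0
G(1) = mex{} = 0
G(2) = mex{} = 0
G(3) = mex{0} = 1
G(4) = mex{0,0} = 1
G(5) = mex{0,0} = 1
G(6) = mex{1,0} = 2
G(7) = mex{1,1,0} = 2
G(8) = mex{1,1,0,0} = 2
G(9) = mex{2,1,0,0} = 3
G(10) = mex{2,2,1,0} = 3
G(11) = mex{2,2,1,1} = 0
G_B(11) = 0.
Pile C, S = {1, 5}:
n :  0  1  2  3  4  5  6  7  8  9 10 11 12 13 14 15 16 17 18 19 20 21 22 23
G :  0  1  0  1  0  1  0  1  0  1  0  1  0  1  0  1  0  1  0  1  0  1  0  1
G_C(23) = 1.
Combined Grundy value = 1 ⊕ 0 ⊕ 1 = 0.
A winning move leaves total XOR = 0, i.e. changes one component's Grundy value g to g ⊕ X where X is the current total.
Pile A: target g' = 1⊕0 = 1, but every legal move changes the Grundy value (mex property), so 0 moves.
Pile B: target g' = 0⊕0 = 0, but every legal move changes the Grundy value (mex property), so 0 moves.
Pile C: target g' = 1⊕0 = 1, but every legal move changes the Grundy value (mex property), so 0 moves.

0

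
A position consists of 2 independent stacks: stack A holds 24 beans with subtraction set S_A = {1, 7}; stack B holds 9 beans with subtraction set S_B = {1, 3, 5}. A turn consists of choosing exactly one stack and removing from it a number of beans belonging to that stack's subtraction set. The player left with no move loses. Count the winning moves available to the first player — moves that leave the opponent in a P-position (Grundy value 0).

Stack A, S = {1, 7}:
G(0) = 0
G(1) = mex{0} = 1
G(2) = mex{1} = 0
G(3) = mex{0} = 1
G(4) = mex{1} = 0
G(5) = mex{0} = 1
G(6) = mex{1} = 0
G(7) = mex{0,0} = 1
G(8) = mex{1,1} = 0
G(9) = mex{0,0} = 1
G(10) = mex{1,1} = 0
G(11) = mex{0,0} = 1
G(12) = mex{1,1} = 0
G(13) = mex{0,0} = 1
G(14) = mex{1,1} = 0
G(15) = mex{0,0} = 1
G(16) = mex{1,1} = 0
G(17) = mex{0,0} = 1
G(18) = mex{1,1} = 0
G(19) = mex{0,0} = 1
G(20) = mex{1,1} = 0
G(21) = mex{0,0} = 1
G(22) = mex{1,1} = 0
G(23) = mex{0,0} = 1
G(24) = mex{1,1} = 0
G_A(24) = 0.
Stack B, S = {1, 3, 5}:
G(0) = 0
G(1) = mex{0} = 1
G(2) = mex{1} = 0
G(3) = mex{0,0} = 1
G(4) = mex{1,1} = 0
G(5) = mex{0,0,0} = 1
G(6) = mex{1,1,1} = 0
G(7) = mex{0,0,0} = 1
G(8) = mex{1,1,1} = 0
G(9) = mex{0,0,0} = 1
G_B(9) = 1.
Combined Grundy value = 0 ⊕ 1 = 1.
A winning move leaves total XOR = 0, i.e. changes one component's Grundy value g to g ⊕ X where X is the current total.
Stack A: need g' = 0⊕1 = 1. Options: 24−1→G=1, 24−7→G=1. Hits: 2.
Stack B: need g' = 1⊕1 = 0. Options: 9−1→G=0, 9−3→G=0, 9−5→G=0. Hits: 3.

5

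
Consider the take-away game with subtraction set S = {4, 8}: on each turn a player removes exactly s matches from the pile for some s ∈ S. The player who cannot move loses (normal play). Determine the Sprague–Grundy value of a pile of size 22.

2

n :  0  1  2  3  4  5  6  7  8  9 10 11 12 13 14 15 16 17 18 19 20 21 22
G :  0  0  0  0  1  1  1  1  2  2  2  2  0  0  0  0  1  1  1  1  2  2  2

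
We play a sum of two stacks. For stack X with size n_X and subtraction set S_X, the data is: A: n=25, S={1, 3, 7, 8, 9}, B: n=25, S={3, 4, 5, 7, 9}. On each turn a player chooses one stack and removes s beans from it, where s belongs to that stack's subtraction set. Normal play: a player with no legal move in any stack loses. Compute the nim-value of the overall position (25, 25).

3

Stack A, S = {1, 3, 7, 8, 9}:
G(0) = 0
G(1) = mex{0} = 1
G(2) = mex{1} = 0
G(3) = mex{0,0} = 1
G(4) = mex{1,1} = 0
G(5) = mex{0,0} = 1
G(6) = mex{1,1} = 0
G(7) = mex{0,0,0} = 1
G(8) = mex{1,1,1,0} = 2
G(9) = mex{2,0,0,1,0} = 3
G(10) = mex{3,1,1,0,1} = 2
G(11) = mex{2,2,0,1,0} = 3
G(12) = mex{3,3,1,0,1} = 2
G(13) = mex{2,2,0,1,0} = 3
G(14) = mex{3,3,1,0,1} = 2
G(15) = mex{2,2,2,1,0} = 3
G(16) = mex{3,3,3,2,1} = 0
G(17) = mex{0,2,2,3,2} = 1
G(18) = mex{1,3,3,2,3} = 0
G(19) = mex{0,0,2,3,2} = 1
G(20) = mex{1,1,3,2,3} = 0
G(21) = mex{0,0,2,3,2} = 1
G(22) = mex{1,1,3,2,3} = 0
G(23) = mex{0,0,0,3,2} = 1
G(24) = mex{1,1,1,0,3} = 2
G(25) = mex{2,0,0,1,0} = 3
G_A(25) = 3.
Stack B, S = {3, 4, 5, 7, 9}:
n :  0  1  2  3  4  5  6  7  8  9 10 11 12 13 14 15 16 17 18 19 20 21 22 23 24 25
G :  0  0  0  1  1  1  2  2  2  3  3  3  0  0  0  1  1  1  2  2  2  3  3  3  0  0
G_B(25) = 0.
Combined Grundy value = 3 ⊕ 0 = 3.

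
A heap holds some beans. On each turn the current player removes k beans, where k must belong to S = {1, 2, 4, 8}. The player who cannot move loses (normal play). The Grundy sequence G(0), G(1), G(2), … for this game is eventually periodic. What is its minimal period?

n :  0  1  2  3  4  5  6  7  8  9 10 11 12 13 14
G :  0  1  2  0  1  2  0  1  2  0  1  2  0  1  2
G(n+3) = G(n) holds for n = 0,…,7 (a full window of length max(S) = 8), so the sequence is purely periodic with period 3.

3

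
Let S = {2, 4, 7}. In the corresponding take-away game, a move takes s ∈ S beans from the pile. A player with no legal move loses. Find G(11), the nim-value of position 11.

1

n :  0  1  2  3  4  5  6  7  8  9 10 11
G :  0  0  1  1  2  2  0  3  1  0  2  1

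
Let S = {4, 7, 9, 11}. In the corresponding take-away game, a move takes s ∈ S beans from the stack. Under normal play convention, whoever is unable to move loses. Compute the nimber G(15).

0

n :  0  1  2  3  4  5  6  7  8  9 10 11 12 13 14 15
G :  0  0  0  0  1  1  1  1  2  2  2  2  3  3  3  0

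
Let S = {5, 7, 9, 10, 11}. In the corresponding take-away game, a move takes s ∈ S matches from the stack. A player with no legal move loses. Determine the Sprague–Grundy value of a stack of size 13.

G(0) = 0
G(1) = mex{} = 0
G(2) = mex{} = 0
G(3) = mex{} = 0
G(4) = mex{} = 0
G(5) = mex{0} = 1
G(6) = mex{0} = 1
G(7) = mex{0,0} = 1
G(8) = mex{0,0} = 1
G(9) = mex{0,0,0} = 1
G(10) = mex{1,0,0,0} = 2
G(11) = mex{1,0,0,0,0} = 2
G(12) = mex{1,1,0,0,0} = 2
G(13) = mex{1,1,0,0,0} = 2

2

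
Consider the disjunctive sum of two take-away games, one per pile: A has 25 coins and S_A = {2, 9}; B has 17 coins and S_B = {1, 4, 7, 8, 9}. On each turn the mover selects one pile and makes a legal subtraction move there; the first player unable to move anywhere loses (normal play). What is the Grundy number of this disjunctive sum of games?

1

Pile A, S = {2, 9}:
n :  0  1  2  3  4  5  6  7  8  9 10 11 12 13 14 15 16 17 18 19 20 21 22 23 24 25
G :  0  0  1  1  0  0  1  1  0  2  1  0  0  1  1  0  0  1  1  0  2  1  0  0  1  1
G_A(25) = 1.
Pile B, S = {1, 4, 7, 8, 9}:
n :  0  1  2  3  4  5  6  7  8  9 10 11 12 13 14 15 16 17
G :  0  1  0  1  2  0  1  2  3  2  3  4  5  3  4  0  1  0
G_B(17) = 0.
Combined Grundy value = 1 ⊕ 0 = 1.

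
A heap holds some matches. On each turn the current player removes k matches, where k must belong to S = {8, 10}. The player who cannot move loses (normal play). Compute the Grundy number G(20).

0

G(0) = 0
G(1) = mex{} = 0
G(2) = mex{} = 0
G(3) = mex{} = 0
G(4) = mex{} = 0
G(5) = mex{} = 0
G(6) = mex{} = 0
G(7) = mex{} = 0
G(8) = mex{0} = 1
G(9) = mex{0} = 1
G(10) = mex{0,0} = 1
G(11) = mex{0,0} = 1
G(12) = mex{0,0} = 1
G(13) = mex{0,0} = 1
G(14) = mex{0,0} = 1
G(15) = mex{0,0} = 1
G(16) = mex{1,0} = 2
G(17) = mex{1,0} = 2
G(18) = mex{1,1} = 0
G(19) = mex{1,1} = 0
G(20) = mex{1,1} = 0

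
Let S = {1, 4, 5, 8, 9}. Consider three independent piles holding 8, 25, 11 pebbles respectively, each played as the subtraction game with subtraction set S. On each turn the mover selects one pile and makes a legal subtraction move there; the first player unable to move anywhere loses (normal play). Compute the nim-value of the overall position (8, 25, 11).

All piles use S = {1, 4, 5, 8, 9}:
n :  0  1  2  3  4  5  6  7  8  9 10 11 12 13 14 15 16 17 18 19 20 21 22 23 24 25
G :  0  1  0  1  2  3  2  3  4  5  4  5  0  1  0  1  2  3  2  3  4  5  4  5  0  1
Pile A: G(8) = 4.
Pile B: G(25) = 1.
Pile C: G(11) = 5.
Combined Grundy value = 4 ⊕ 1 ⊕ 5 = 0.

0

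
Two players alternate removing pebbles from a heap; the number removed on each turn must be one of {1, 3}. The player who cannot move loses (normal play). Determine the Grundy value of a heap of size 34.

0

G(0) = 0
G(1) = mex{0} = 1
G(2) = mex{1} = 0
G(3) = mex{0,0} = 1
G(4) = mex{1,1} = 0
G(5) = mex{0,0} = 1
G(6) = mex{1,1} = 0
G(7) = mex{0,0} = 1
G(8) = mex{1,1} = 0
G(9) = mex{0,0} = 1
G(10) = mex{1,1} = 0
G(11) = mex{0,0} = 1
G(12) = mex{1,1} = 0
G(13) = mex{0,0} = 1
G(14) = mex{1,1} = 0
G(15) = mex{0,0} = 1
G(16) = mex{1,1} = 0
G(17) = mex{0,0} = 1
G(18) = mex{1,1} = 0
G(19) = mex{0,0} = 1
G(20) = mex{1,1} = 0
G(21) = mex{0,0} = 1
G(22) = mex{1,1} = 0
G(23) = mex{0,0} = 1
G(24) = mex{1,1} = 0
G(25) = mex{0,0} = 1
G(26) = mex{1,1} = 0
G(27) = mex{0,0} = 1
G(28) = mex{1,1} = 0
G(29) = mex{0,0} = 1
G(30) = mex{1,1} = 0
G(31) = mex{0,0} = 1
G(32) = mex{1,1} = 0
G(33) = mex{0,0} = 1
G(34) = mex{1,1} = 0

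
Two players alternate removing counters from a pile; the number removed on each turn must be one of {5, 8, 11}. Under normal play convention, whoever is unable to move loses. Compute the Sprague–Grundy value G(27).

2

n :  0  1  2  3  4  5  6  7  8  9 10 11 12 13 14 15 16 17 18 19 20 21 22 23 24 25 26 27
G :  0  0  0  0  0  1  1  1  1  1  2  2  2  2  2  3  0  0  0  0  0  1  1  1  1  1  2  2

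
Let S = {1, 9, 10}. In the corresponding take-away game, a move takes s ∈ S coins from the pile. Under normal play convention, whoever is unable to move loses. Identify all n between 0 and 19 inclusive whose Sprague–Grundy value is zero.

0, 2, 4, 6, 8, 19

G(0) = 0
G(1) = mex{0} = 1
G(2) = mex{1} = 0
G(3) = mex{0} = 1
G(4) = mex{1} = 0
G(5) = mex{0} = 1
G(6) = mex{1} = 0
G(7) = mex{0} = 1
G(8) = mex{1} = 0
G(9) = mex{0,0} = 1
G(10) = mex{1,1,0} = 2
G(11) = mex{2,0,1} = 3
G(12) = mex{3,1,0} = 2
G(13) = mex{2,0,1} = 3
G(14) = mex{3,1,0} = 2
G(15) = mex{2,0,1} = 3
G(16) = mex{3,1,0} = 2
G(17) = mex{2,0,1} = 3
G(18) = mex{3,1,0} = 2
G(19) = mex{2,2,1} = 0
P-positions are exactly the n with G(n) = 0.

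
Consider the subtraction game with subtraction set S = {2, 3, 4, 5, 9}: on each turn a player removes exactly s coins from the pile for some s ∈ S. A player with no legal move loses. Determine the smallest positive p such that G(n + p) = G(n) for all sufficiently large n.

7

G(0) = 0
G(1) = mex{} = 0
G(2) = mex{0} = 1
G(3) = mex{0,0} = 1
G(4) = mex{1,0,0} = 2
G(5) = mex{1,1,0,0} = 2
G(6) = mex{2,1,1,0} = 3
G(7) = mex{2,2,1,1} = 0
G(8) = mex{3,2,2,1} = 0
G(9) = mex{0,3,2,2,0} = 1
G(10) = mex{0,0,3,2,0} = 1
G(11) = mex{1,0,0,3,1} = 2
G(12) = mex{1,1,0,0,1} = 2
G(13) = mex{2,1,1,0,2} = 3
G(14) = mex{2,2,1,1,2} = 0
G(15) = mex{3,2,2,1,3} = 0
G(16) = mex{0,3,2,2,0} = 1
G(17) = mex{0,0,3,2,0} = 1
G(n+7) = G(n) holds for n = 0,…,8 (a full window of length max(S) = 9), so the sequence is purely periodic with period 7.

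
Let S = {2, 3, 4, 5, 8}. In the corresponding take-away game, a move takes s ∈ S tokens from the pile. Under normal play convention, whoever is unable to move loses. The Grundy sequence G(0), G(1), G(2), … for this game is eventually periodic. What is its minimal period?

13

n :  0  1  2  3  4  5  6  7  8  9 10 11 12 13 14 15 16 17 18 19 20 21 22 23 24 25 26 27
G :  0  0  1  1  2  2  3  0  4  1  5  2  3  0  0  1  1  2  2  3  0  4  1  5  2  3  0  0
G(n+13) = G(n) holds for n = 0,…,7 (a full window of length max(S) = 8), so the sequence is purely periodic with period 13.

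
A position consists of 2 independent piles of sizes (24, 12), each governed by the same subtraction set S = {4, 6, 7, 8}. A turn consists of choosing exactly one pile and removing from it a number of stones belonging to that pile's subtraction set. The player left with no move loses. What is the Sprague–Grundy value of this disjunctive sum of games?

All piles use S = {4, 6, 7, 8}:
G(0) = 0
G(1) = mex{} = 0
G(2) = mex{} = 0
G(3) = mex{} = 0
G(4) = mex{0} = 1
G(5) = mex{0} = 1
G(6) = mex{0,0} = 1
G(7) = mex{0,0,0} = 1
G(8) = mex{1,0,0,0} = 2
G(9) = mex{1,0,0,0} = 2
G(10) = mex{1,1,0,0} = 2
G(11) = mex{1,1,1,0} = 2
G(12) = mex{2,1,1,1} = 0
G(13) = mex{2,1,1,1} = 0
G(14) = mex{2,2,1,1} = 0
G(15) = mex{2,2,2,1} = 0
G(16) = mex{0,2,2,2} = 1
G(17) = mex{0,2,2,2} = 1
G(18) = mex{0,0,2,2} = 1
G(19) = mex{0,0,0,2} = 1
G(20) = mex{1,0,0,0} = 2
G(21) = mex{1,0,0,0} = 2
G(22) = mex{1,1,0,0} = 2
G(23) = mex{1,1,1,0} = 2
G(24) = mex{2,1,1,1} = 0
Pile A: G(24) = 0.
Pile B: G(12) = 0.
Combined Grundy value = 0 ⊕ 0 = 0.

0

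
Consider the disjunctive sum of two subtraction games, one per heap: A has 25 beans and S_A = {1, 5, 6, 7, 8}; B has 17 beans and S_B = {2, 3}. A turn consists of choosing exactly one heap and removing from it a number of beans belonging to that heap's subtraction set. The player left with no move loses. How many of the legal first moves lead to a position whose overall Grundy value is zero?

1

Heap A, S = {1, 5, 6, 7, 8}:
n :  0  1  2  3  4  5  6  7  8  9 10 11 12 13 14 15 16 17 18 19 20 21 22 23 24 25
G :  0  1  0  1  0  1  2  3  2  3  2  3  4  0  1  0  1  0  1  2  3  2  3  2  3  4
G_A(25) = 4.
Heap B, S = {2, 3}:
G(0) = 0
G(1) = mex{} = 0
G(2) = mex{0} = 1
G(3) = mex{0,0} = 1
G(4) = mex{1,0} = 2
G(5) = mex{1,1} = 0
G(6) = mex{2,1} = 0
G(7) = mex{0,2} = 1
G(8) = mex{0,0} = 1
G(9) = mex{1,0} = 2
G(10) = mex{1,1} = 0
G(11) = mex{2,1} = 0
G(12) = mex{0,2} = 1
G(13) = mex{0,0} = 1
G(14) = mex{1,0} = 2
G(15) = mex{1,1} = 0
G(16) = mex{2,1} = 0
G(17) = mex{0,2} = 1
G_B(17) = 1.
Combined Grundy value = 4 ⊕ 1 = 5.
A winning move leaves total XOR = 0, i.e. changes one component's Grundy value g to g ⊕ X where X is the current total.
Heap A: need g' = 4⊕5 = 1. Options: 25−1→G=3, 25−5→G=3, 25−6→G=2, 25−7→G=1, 25−8→G=0. Hits: 1.
Heap B: need g' = 1⊕5 = 4. Options: 17−2→G=0, 17−3→G=2. Hits: 0.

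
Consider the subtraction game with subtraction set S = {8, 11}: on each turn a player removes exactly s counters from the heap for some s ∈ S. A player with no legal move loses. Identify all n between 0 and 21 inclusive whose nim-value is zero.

n :  0  1  2  3  4  5  6  7  8  9 10 11 12 13 14 15 16 17 18 19 20 21
G :  0  0  0  0  0  0  0  0  1  1  1  1  1  1  1  1  2  2  2  0  0  0
P-positions are exactly the n with G(n) = 0.

0, 1, 2, 3, 4, 5, 6, 7, 19, 20, 21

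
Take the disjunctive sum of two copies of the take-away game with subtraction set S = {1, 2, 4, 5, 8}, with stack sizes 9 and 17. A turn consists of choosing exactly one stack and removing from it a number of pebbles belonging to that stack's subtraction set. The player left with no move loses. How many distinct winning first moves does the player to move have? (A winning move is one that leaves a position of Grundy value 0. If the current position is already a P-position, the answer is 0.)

5

All stacks use S = {1, 2, 4, 5, 8}:
G(0) = 0
G(1) = mex{0} = 1
G(2) = mex{1,0} = 2
G(3) = mex{2,1} = 0
G(4) = mex{0,2,0} = 1
G(5) = mex{1,0,1,0} = 2
G(6) = mex{2,1,2,1} = 0
G(7) = mex{0,2,0,2} = 1
G(8) = mex{1,0,1,0,0} = 2
G(9) = mex{2,1,2,1,1} = 0
G(10) = mex{0,2,0,2,2} = 1
G(11) = mex{1,0,1,0,0} = 2
G(12) = mex{2,1,2,1,1} = 0
G(13) = mex{0,2,0,2,2} = 1
G(14) = mex{1,0,1,0,0} = 2
G(15) = mex{2,1,2,1,1} = 0
G(16) = mex{0,2,0,2,2} = 1
G(17) = mex{1,0,1,0,0} = 2
Stack A: G(9) = 0.
Stack B: G(17) = 2.
Combined Grundy value = 0 ⊕ 2 = 2.
A winning move leaves total XOR = 0, i.e. changes one component's Grundy value g to g ⊕ X where X is the current total.
Stack A: need g' = 0⊕2 = 2. Options: 9−1→G=2, 9−2→G=1, 9−4→G=2, 9−5→G=1, 9−8→G=1. Hits: 2.
Stack B: need g' = 2⊕2 = 0. Options: 17−1→G=1, 17−2→G=0, 17−4→G=1, 17−5→G=0, 17−8→G=0. Hits: 3.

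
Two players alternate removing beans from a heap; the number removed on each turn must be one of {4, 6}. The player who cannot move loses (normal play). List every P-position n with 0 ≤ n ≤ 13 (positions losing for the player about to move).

G(0) = 0
G(1) = mex{} = 0
G(2) = mex{} = 0
G(3) = mex{} = 0
G(4) = mex{0} = 1
G(5) = mex{0} = 1
G(6) = mex{0,0} = 1
G(7) = mex{0,0} = 1
G(8) = mex{1,0} = 2
G(9) = mex{1,0} = 2
G(10) = mex{1,1} = 0
G(11) = mex{1,1} = 0
G(12) = mex{2,1} = 0
G(13) = mex{2,1} = 0
P-positions are exactly the n with G(n) = 0.

0, 1, 2, 3, 10, 11, 12, 13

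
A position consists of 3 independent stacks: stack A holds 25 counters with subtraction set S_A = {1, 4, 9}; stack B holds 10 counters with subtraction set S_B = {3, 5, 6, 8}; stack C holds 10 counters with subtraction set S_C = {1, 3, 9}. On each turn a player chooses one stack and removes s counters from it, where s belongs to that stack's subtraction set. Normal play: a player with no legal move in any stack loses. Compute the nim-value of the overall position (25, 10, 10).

Stack A, S = {1, 4, 9}:
n :  0  1  2  3  4  5  6  7  8  9 10 11 12 13 14 15 16 17 18 19 20 21 22 23 24 25
G :  0  1  0  1  2  0  1  0  1  2  0  1  0  1  2  0  1  0  1  2  0  1  0  1  2  0
G_A(25) = 0.
Stack B, S = {3, 5, 6, 8}:
n :  0  1  2  3  4  5  6  7  8  9 10
G :  0  0  0  1  1  1  2  2  2  3  3
G_B(10) = 3.
Stack C, S = {1, 3, 9}:
G(0) = 0
G(1) = mex{0} = 1
G(2) = mex{1} = 0
G(3) = mex{0,0} = 1
G(4) = mex{1,1} = 0
G(5) = mex{0,0} = 1
G(6) = mex{1,1} = 0
G(7) = mex{0,0} = 1
G(8) = mex{1,1} = 0
G(9) = mex{0,0,0} = 1
G(10) = mex{1,1,1} = 0
G_C(10) = 0.
Combined Grundy value = 0 ⊕ 3 ⊕ 0 = 3.

3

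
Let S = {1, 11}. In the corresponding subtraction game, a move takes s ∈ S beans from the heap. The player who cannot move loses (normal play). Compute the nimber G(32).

n :  0  1  2  3  4  5  6  7  8  9 10 11 12 13 14 15 16 17 18 19 20 21 22 23 24 25 26 27 28 29 30 31 32
G :  0  1  0  1  0  1  0  1  0  1  0  1  0  1  0  1  0  1  0  1  0  1  0  1  0  1  0  1  0  1  0  1  0

0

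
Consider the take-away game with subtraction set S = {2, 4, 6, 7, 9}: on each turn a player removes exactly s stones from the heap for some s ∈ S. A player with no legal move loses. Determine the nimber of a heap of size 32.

5

n :  0  1  2  3  4  5  6  7  8  9 10 11 12 13 14 15 16 17 18 19 20 21 22 23 24 25 26 27 28 29 30 31 32
G :  0  0  1  1  2  2  3  3  4  4  5  0  0  1  1  2  2  3  3  4  4  5  0  0  1  1  2  2  3  3  4  4  5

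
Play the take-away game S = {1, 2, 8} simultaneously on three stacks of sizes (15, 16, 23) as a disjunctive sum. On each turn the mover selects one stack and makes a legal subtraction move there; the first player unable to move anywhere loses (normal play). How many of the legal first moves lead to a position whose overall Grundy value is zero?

All stacks use S = {1, 2, 8}:
G(0) = 0
G(1) = mex{0} = 1
G(2) = mex{1,0} = 2
G(3) = mex{2,1} = 0
G(4) = mex{0,2} = 1
G(5) = mex{1,0} = 2
G(6) = mex{2,1} = 0
G(7) = mex{0,2} = 1
G(8) = mex{1,0,0} = 2
G(9) = mex{2,1,1} = 0
G(10) = mex{0,2,2} = 1
G(11) = mex{1,0,0} = 2
G(12) = mex{2,1,1} = 0
G(13) = mex{0,2,2} = 1
G(14) = mex{1,0,0} = 2
G(15) = mex{2,1,1} = 0
G(16) = mex{0,2,2} = 1
G(17) = mex{1,0,0} = 2
G(18) = mex{2,1,1} = 0
G(19) = mex{0,2,2} = 1
G(20) = mex{1,0,0} = 2
G(21) = mex{2,1,1} = 0
G(22) = mex{0,2,2} = 1
G(23) = mex{1,0,0} = 2
Stack A: G(15) = 0.
Stack B: G(16) = 1.
Stack C: G(23) = 2.
Combined Grundy value = 0 ⊕ 1 ⊕ 2 = 3.
A winning move leaves total XOR = 0, i.e. changes one component's Grundy value g to g ⊕ X where X is the current total.
Stack A: need g' = 0⊕3 = 3. Options: 15−1→G=2, 15−2→G=1, 15−8→G=1. Hits: 0.
Stack B: need g' = 1⊕3 = 2. Options: 16−1→G=0, 16−2→G=2, 16−8→G=2. Hits: 2.
Stack C: need g' = 2⊕3 = 1. Options: 23−1→G=1, 23−2→G=0, 23−8→G=0. Hits: 1.

3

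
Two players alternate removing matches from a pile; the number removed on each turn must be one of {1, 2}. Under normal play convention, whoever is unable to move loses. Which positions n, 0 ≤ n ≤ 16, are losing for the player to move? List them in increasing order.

G(0) = 0
G(1) = mex{0} = 1
G(2) = mex{1,0} = 2
G(3) = mex{2,1} = 0
G(4) = mex{0,2} = 1
G(5) = mex{1,0} = 2
G(6) = mex{2,1} = 0
G(7) = mex{0,2} = 1
G(8) = mex{1,0} = 2
G(9) = mex{2,1} = 0
G(10) = mex{0,2} = 1
G(11) = mex{1,0} = 2
G(12) = mex{2,1} = 0
G(13) = mex{0,2} = 1
G(14) = mex{1,0} = 2
G(15) = mex{2,1} = 0
G(16) = mex{0,2} = 1
P-positions are exactly the n with G(n) = 0.

0, 3, 6, 9, 12, 15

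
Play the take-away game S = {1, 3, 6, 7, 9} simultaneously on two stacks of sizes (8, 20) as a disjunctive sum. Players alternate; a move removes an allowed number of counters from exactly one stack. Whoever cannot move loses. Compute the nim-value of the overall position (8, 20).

All stacks use S = {1, 3, 6, 7, 9}:
G(0) = 0
G(1) = mex{0} = 1
G(2) = mex{1} = 0
G(3) = mex{0,0} = 1
G(4) = mex{1,1} = 0
G(5) = mex{0,0} = 1
G(6) = mex{1,1,0} = 2
G(7) = mex{2,0,1,0} = 3
G(8) = mex{3,1,0,1} = 2
G(9) = mex{2,2,1,0,0} = 3
G(10) = mex{3,3,0,1,1} = 2
G(11) = mex{2,2,1,0,0} = 3
G(12) = mex{3,3,2,1,1} = 0
G(13) = mex{0,2,3,2,0} = 1
G(14) = mex{1,3,2,3,1} = 0
G(15) = mex{0,0,3,2,2} = 1
G(16) = mex{1,1,2,3,3} = 0
G(17) = mex{0,0,3,2,2} = 1
G(18) = mex{1,1,0,3,3} = 2
G(19) = mex{2,0,1,0,2} = 3
G(20) = mex{3,1,0,1,3} = 2
Stack A: G(8) = 2.
Stack B: G(20) = 2.
Combined Grundy value = 2 ⊕ 2 = 0.

0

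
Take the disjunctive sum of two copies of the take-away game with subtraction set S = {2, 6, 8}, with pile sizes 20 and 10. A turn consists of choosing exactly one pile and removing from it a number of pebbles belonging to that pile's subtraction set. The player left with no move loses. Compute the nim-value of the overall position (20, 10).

All piles use S = {2, 6, 8}:
G(0) = 0
G(1) = mex{} = 0
G(2) = mex{0} = 1
G(3) = mex{0} = 1
G(4) = mex{1} = 0
G(5) = mex{1} = 0
G(6) = mex{0,0} = 1
G(7) = mex{0,0} = 1
G(8) = mex{1,1,0} = 2
G(9) = mex{1,1,0} = 2
G(10) = mex{2,0,1} = 3
G(11) = mex{2,0,1} = 3
G(12) = mex{3,1,0} = 2
G(13) = mex{3,1,0} = 2
G(14) = mex{2,2,1} = 0
G(15) = mex{2,2,1} = 0
G(16) = mex{0,3,2} = 1
G(17) = mex{0,3,2} = 1
G(18) = mex{1,2,3} = 0
G(19) = mex{1,2,3} = 0
G(20) = mex{0,0,2} = 1
Pile A: G(20) = 1.
Pile B: G(10) = 3.
Combined Grundy value = 1 ⊕ 3 = 2.

2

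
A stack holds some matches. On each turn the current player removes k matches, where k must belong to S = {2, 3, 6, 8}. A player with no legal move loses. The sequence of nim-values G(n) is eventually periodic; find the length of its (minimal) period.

n :  0  1  2  3  4  5  6  7  8  9 10 11 12 13 14 15 16 17 18 19 20 21 22 23 24 25 26 27 28 29
G :  0  0  1  1  2  0  3  1  2  2  0  3  1  2  0  0  1  1  2  0  3  1  2  2  0  3  1  2  0  0
G(n+14) = G(n) holds for n = 0,…,7 (a full window of length max(S) = 8), so the sequence is purely periodic with period 14.

14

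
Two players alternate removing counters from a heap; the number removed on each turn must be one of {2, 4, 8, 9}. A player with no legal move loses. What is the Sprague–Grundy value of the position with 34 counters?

2

G(0) = 0
G(1) = mex{} = 0
G(2) = mex{0} = 1
G(3) = mex{0} = 1
G(4) = mex{1,0} = 2
G(5) = mex{1,0} = 2
G(6) = mex{2,1} = 0
G(7) = mex{2,1} = 0
G(8) = mex{0,2,0} = 1
G(9) = mex{0,2,0,0} = 1
G(10) = mex{1,0,1,0} = 2
G(11) = mex{1,0,1,1} = 2
G(12) = mex{2,1,2,1} = 0
G(13) = mex{2,1,2,2} = 0
G(14) = mex{0,2,0,2} = 1
G(15) = mex{0,2,0,0} = 1
G(16) = mex{1,0,1,0} = 2
G(17) = mex{1,0,1,1} = 2
G(18) = mex{2,1,2,1} = 0
G(19) = mex{2,1,2,2} = 0
G(20) = mex{0,2,0,2} = 1
G(21) = mex{0,2,0,0} = 1
G(22) = mex{1,0,1,0} = 2
G(23) = mex{1,0,1,1} = 2
G(24) = mex{2,1,2,1} = 0
G(25) = mex{2,1,2,2} = 0
G(26) = mex{0,2,0,2} = 1
G(27) = mex{0,2,0,0} = 1
G(28) = mex{1,0,1,0} = 2
G(29) = mex{1,0,1,1} = 2
G(30) = mex{2,1,2,1} = 0
G(31) = mex{2,1,2,2} = 0
G(32) = mex{0,2,0,2} = 1
G(33) = mex{0,2,0,0} = 1
G(34) = mex{1,0,1,0} = 2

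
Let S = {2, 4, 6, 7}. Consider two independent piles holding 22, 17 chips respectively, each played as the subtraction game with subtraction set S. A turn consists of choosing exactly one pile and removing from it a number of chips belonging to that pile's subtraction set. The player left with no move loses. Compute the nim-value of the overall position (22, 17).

6

All piles use S = {2, 4, 6, 7}:
n :  0  1  2  3  4  5  6  7  8  9 10 11 12 13 14 15 16 17 18 19 20 21 22
G :  0  0  1  1  2  2  3  3  4  0  0  1  1  2  2  3  3  4  0  0  1  1  2
Pile A: G(22) = 2.
Pile B: G(17) = 4.
Combined Grundy value = 2 ⊕ 4 = 6.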